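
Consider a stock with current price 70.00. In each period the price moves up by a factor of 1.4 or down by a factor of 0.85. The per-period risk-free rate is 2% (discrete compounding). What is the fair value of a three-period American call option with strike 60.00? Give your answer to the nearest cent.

18.75

Risk-neutral probability p = (1 + 0.02 − 0.85)/(1.4 − 0.85) = 0.1700/0.5500 = 0.3091
Terminal stock prices: S_uuu = 192.1, S_uud = 116.6, S_udd = 70.8, S_ddd = 42.99
Terminal payoffs (S − K): max(132.1, 0) = 132.1, max(56.62, 0) = 56.62, max(10.8, 0) = 10.8, max(-17.01, 0) = 0
Node uu (S = 137.2): continuation = 1/1.02·[0.3091·132.0800 + 0.6909·56.6200] = 78.3765; exercise value = 77.2000 ≤ continuation, so V_uu = 78.3765
Node ud (S = 83.3): continuation = 1/1.02·[0.3091·56.6200 + 0.6909·10.8050] = 24.4765; exercise value = 23.3000 ≤ continuation, so V_ud = 24.4765
Node dd (S = 50.57): continuation = 1/1.02·[0.3091·10.8050 + 0.6909·0.0000] = 3.2742; exercise value = 0.0000 ≤ continuation, so V_dd = 3.2742
Node u (S = 98): continuation = 1/1.02·[0.3091·78.3765 + 0.6909·24.4765] = 40.3299; exercise value = 38.0000 ≤ continuation, so V_u = 40.3299
Node d (S = 59.5): continuation = 1/1.02·[0.3091·24.4765 + 0.6909·3.2742] = 9.6350; exercise value = 0.0000 ≤ continuation, so V_d = 9.6350
Node 0 (S = 70): continuation = 1/1.02·[0.3091·40.3299 + 0.6909·9.6350] = 18.7475; exercise value = 10.0000 ≤ continuation, so V_0 = 18.7475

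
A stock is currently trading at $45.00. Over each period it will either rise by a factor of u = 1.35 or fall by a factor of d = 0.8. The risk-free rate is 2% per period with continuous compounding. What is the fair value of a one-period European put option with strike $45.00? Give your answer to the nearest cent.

$5.29

Risk-neutral probability p = (e^0.02 − 0.8)/(1.35 − 0.8) = 0.2202/0.5500 = 0.4004
Terminal stock prices: S_u = 60.75, S_d = 36
Terminal payoffs (K − S): max(-15.75, 0) = 0, max(9, 0) = 9
Node 0 (S = 45): V_0 = e^(−0.02)·[0.4004·0.0000 + 0.5996·9.0000] = 5.2898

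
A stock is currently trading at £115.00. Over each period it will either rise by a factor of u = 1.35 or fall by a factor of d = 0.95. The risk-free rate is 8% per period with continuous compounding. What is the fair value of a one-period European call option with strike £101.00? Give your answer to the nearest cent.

£21.77

Risk-neutral probability p = (e^0.08 − 0.95)/(1.35 − 0.95) = 0.1333/0.4000 = 0.3332
Terminal stock prices: S_u = 155.2, S_d = 109.2
Terminal payoffs (S − K): max(54.25, 0) = 54.25, max(8.25, 0) = 8.25
Node 0 (S = 115): V_0 = e^(−0.08)·[0.3332·54.2500 + 0.6668·8.2500] = 21.7652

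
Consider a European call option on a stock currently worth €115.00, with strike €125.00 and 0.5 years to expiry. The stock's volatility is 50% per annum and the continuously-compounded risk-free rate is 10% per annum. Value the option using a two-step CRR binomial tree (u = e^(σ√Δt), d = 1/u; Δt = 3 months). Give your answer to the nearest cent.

CRR parameters: u = e^(σ√Δt) = e^(0.5·√0.25) = 1.2840, d = 1/u = 0.7788
Per-period rate: rΔt = 0.1·0.25 = 0.025, so R = e^0.025 = 1.0253
Risk-neutral probability p = (e^0.025 − 0.7788)/(1.2840 − 0.7788) = 0.2465/0.5052 = 0.4879
Terminal stock prices: S_uu = 189.6, S_ud = 115, S_dd = 69.75
Terminal payoffs (S − K): max(64.6, 0) = 64.6, max(-10, 0) = 0, max(-55.25, 0) = 0
Node u (S = 147.7): V_u = e^(−0.025)·[0.4879·64.6029 + 0.5121·0.0000] = 30.7435
Node d (S = 89.56): V_d = e^(−0.025)·[0.4879·0.0000 + 0.5121·0.0000] = 0.0000
Node 0 (S = 115): V_0 = e^(−0.025)·[0.4879·30.7435 + 0.5121·0.0000] = 14.6303

€14.63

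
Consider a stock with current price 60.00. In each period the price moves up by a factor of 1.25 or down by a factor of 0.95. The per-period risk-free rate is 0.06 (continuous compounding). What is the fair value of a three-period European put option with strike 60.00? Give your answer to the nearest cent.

1.76

Risk-neutral probability p = (e^0.06 − 0.95)/(1.25 − 0.95) = 0.1118/0.3000 = 0.3728
Terminal stock prices: S_uuu = 117.2, S_uud = 89.06, S_udd = 67.69, S_ddd = 51.44
Terminal payoffs (K − S): max(-57.19, 0) = 0, max(-29.06, 0) = 0, max(-7.688, 0) = 0, max(8.558, 0) = 8.558
Node uu (S = 93.75): V_uu = e^(−0.06)·[0.3728·0.0000 + 0.6272·0.0000] = 0.0000
Node ud (S = 71.25): V_ud = e^(−0.06)·[0.3728·0.0000 + 0.6272·0.0000] = 0.0000
Node dd (S = 54.15): V_dd = e^(−0.06)·[0.3728·0.0000 + 0.6272·8.5575] = 5.0548
Node u (S = 75): V_u = e^(−0.06)·[0.3728·0.0000 + 0.6272·0.0000] = 0.0000
Node d (S = 57): V_d = e^(−0.06)·[0.3728·0.0000 + 0.6272·5.0548] = 2.9858
Node 0 (S = 60): V_0 = e^(−0.06)·[0.3728·0.0000 + 0.6272·2.9858] = 1.7637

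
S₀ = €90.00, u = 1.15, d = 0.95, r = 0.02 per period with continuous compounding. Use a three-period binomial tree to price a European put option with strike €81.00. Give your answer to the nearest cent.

€0.99

Risk-neutral probability p = (e^0.02 − 0.95)/(1.15 − 0.95) = 0.0702/0.2000 = 0.3510
Terminal stock prices: S_uuu = 136.9, S_uud = 113.1, S_udd = 93.41, S_ddd = 77.16
Terminal payoffs (K − S): max(-55.88, 0) = 0, max(-32.07, 0) = 0, max(-12.41, 0) = 0, max(3.836, 0) = 3.836
Node uu (S = 119): V_uu = e^(−0.02)·[0.3510·0.0000 + 0.6490·0.0000] = 0.0000
Node ud (S = 98.32): V_ud = e^(−0.02)·[0.3510·0.0000 + 0.6490·0.0000] = 0.0000
Node dd (S = 81.22): V_dd = e^(−0.02)·[0.3510·0.0000 + 0.6490·3.8363] = 2.4404
Node u (S = 103.5): V_u = e^(−0.02)·[0.3510·0.0000 + 0.6490·0.0000] = 0.0000
Node d (S = 85.5): V_d = e^(−0.02)·[0.3510·0.0000 + 0.6490·2.4404] = 1.5524
Node 0 (S = 90): V_0 = e^(−0.02)·[0.3510·0.0000 + 0.6490·1.5524] = 0.9876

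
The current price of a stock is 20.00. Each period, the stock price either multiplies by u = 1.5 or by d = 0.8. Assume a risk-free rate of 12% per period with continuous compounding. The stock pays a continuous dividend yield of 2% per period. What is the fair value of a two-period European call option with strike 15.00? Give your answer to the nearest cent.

Per-period risk-free factor R = e^0.12 = 1.1275; dividend-adjusted growth = e^(0.12−0.02) = 1.1052.
Risk-neutral probability p = (1.1052 − 0.8)/(1.5 − 0.8) = 0.3052/0.7000 = 0.4360
Terminal stock prices: S_uu = 45, S_ud = 24, S_dd = 12.8
Terminal payoffs (S − K): max(30, 0) = 30, max(9, 0) = 9, max(-2.2, 0) = 0
Node u (S = 30): V_u = e^(−0.12)·[0.4360·30.0000 + 0.5640·9.0000] = 16.1022
Node d (S = 16): V_d = e^(−0.12)·[0.4360·9.0000 + 0.5640·0.0000] = 3.4799
Node 0 (S = 20): V_0 = e^(−0.12)·[0.4360·16.1022 + 0.5640·3.4799] = 7.9669

7.97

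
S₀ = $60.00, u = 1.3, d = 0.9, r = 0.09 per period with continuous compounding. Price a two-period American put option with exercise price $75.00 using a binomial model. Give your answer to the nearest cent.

$15.00

Risk-neutral probability p = (e^0.09 − 0.9)/(1.3 − 0.9) = 0.1942/0.4000 = 0.4854
Terminal stock prices: S_uu = 101.4, S_ud = 70.2, S_dd = 48.6
Terminal payoffs (K − S): max(-26.4, 0) = 0, max(4.8, 0) = 4.8, max(26.4, 0) = 26.4
Node u (S = 78): continuation = e^(−0.09)·[0.4854·0.0000 + 0.5146·4.8000] = 2.2573; exercise value = 0.0000 ≤ continuation, so V_u = 2.2573
Node d (S = 54): continuation = e^(−0.09)·[0.4854·4.8000 + 0.5146·26.4000] = 14.5448; exercise value = 21.0000 > continuation, so V_d = 21.0000 (exercise)
Node 0 (S = 60): continuation = e^(−0.09)·[0.4854·2.2573 + 0.5146·21.0000] = 10.8773; exercise value = 15.0000 > continuation, so V_0 = 15.0000 (exercise)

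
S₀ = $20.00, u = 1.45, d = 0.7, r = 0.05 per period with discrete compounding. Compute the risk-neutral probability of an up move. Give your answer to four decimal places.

p = 0.4667

Risk-neutral probability p = (1 + 0.05 − 0.7)/(1.45 − 0.7) = 0.3500/0.7500 = 0.4667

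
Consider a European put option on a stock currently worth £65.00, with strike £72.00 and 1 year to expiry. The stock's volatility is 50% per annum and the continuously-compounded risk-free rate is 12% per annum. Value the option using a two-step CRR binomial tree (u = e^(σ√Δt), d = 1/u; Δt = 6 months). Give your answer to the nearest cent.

CRR parameters: u = e^(σ√Δt) = e^(0.5·√0.5) = 1.4241, d = 1/u = 0.7022
Per-period rate: rΔt = 0.12·0.5 = 0.06, so R = e^0.06 = 1.0618
Risk-neutral probability p = (e^0.06 − 0.7022)/(1.4241 − 0.7022) = 0.3596/0.7219 = 0.4982
Terminal stock prices: S_uu = 131.8, S_ud = 65, S_dd = 32.05
Terminal payoffs (K − S): max(-59.83, 0) = 0, max(7, 0) = 7, max(39.95, 0) = 39.95
Node u (S = 92.57): V_u = e^(−0.06)·[0.4982·0.0000 + 0.5018·7.0000] = 3.3082
Node d (S = 45.64): V_d = e^(−0.06)·[0.4982·7.0000 + 0.5018·39.9505] = 22.1648
Node 0 (S = 65): V_0 = e^(−0.06)·[0.4982·3.3082 + 0.5018·22.1648] = 12.0272

£12.03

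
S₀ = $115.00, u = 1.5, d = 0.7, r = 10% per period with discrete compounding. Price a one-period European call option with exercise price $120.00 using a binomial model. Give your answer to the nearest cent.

Risk-neutral probability p = (1 + 0.1 − 0.7)/(1.5 − 0.7) = 0.4000/0.8000 = 0.5000
Terminal stock prices: S_u = 172.5, S_d = 80.5
Terminal payoffs (S − K): max(52.5, 0) = 52.5, max(-39.5, 0) = 0
Node 0 (S = 115): V_0 = 1/1.1·[0.5000·52.5000 + 0.5000·0.0000] = 23.8636

$23.86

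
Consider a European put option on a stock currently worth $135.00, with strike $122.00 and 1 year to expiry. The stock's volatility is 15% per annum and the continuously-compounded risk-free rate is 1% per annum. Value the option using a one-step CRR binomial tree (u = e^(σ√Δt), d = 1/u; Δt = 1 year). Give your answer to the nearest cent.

$2.90

CRR parameters: u = e^(σ√Δt) = e^(0.15·√1) = 1.1618, d = 1/u = 0.8607
Per-period rate: rΔt = 0.01·1 = 0.01, so R = e^0.01 = 1.0101
Risk-neutral probability p = (e^0.01 − 0.8607)/(1.1618 − 0.8607) = 0.1493/0.3011 = 0.4959
Terminal stock prices: S_u = 156.8, S_d = 116.2
Terminal payoffs (K − S): max(-34.85, 0) = 0, max(5.804, 0) = 5.804
Node 0 (S = 135): V_0 = e^(−0.01)·[0.4959·0.0000 + 0.5041·5.8044] = 2.8966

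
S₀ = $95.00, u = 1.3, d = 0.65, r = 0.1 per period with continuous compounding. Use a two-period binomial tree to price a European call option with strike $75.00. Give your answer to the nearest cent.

$36.16

Risk-neutral probability p = (e^0.1 − 0.65)/(1.3 − 0.65) = 0.4552/0.6500 = 0.7003
Terminal stock prices: S_uu = 160.6, S_ud = 80.28, S_dd = 40.14
Terminal payoffs (S − K): max(85.55, 0) = 85.55, max(5.275, 0) = 5.275, max(-34.86, 0) = 0
Node u (S = 123.5): V_u = e^(−0.1)·[0.7003·85.5500 + 0.2997·5.2750] = 55.6372
Node d (S = 61.75): V_d = e^(−0.1)·[0.7003·5.2750 + 0.2997·0.0000] = 3.3424
Node 0 (S = 95): V_0 = e^(−0.1)·[0.7003·55.6372 + 0.2997·3.3424] = 36.1596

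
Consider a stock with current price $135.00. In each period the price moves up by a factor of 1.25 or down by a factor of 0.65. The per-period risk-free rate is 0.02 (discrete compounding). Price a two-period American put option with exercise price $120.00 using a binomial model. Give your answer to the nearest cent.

Risk-neutral probability p = (1 + 0.02 − 0.65)/(1.25 − 0.65) = 0.3700/0.6000 = 0.6167
Terminal stock prices: S_uu = 210.9, S_ud = 109.7, S_dd = 57.04
Terminal payoffs (K − S): max(-90.94, 0) = 0, max(10.31, 0) = 10.31, max(62.96, 0) = 62.96
Node u (S = 168.8): continuation = 1/1.02·[0.6167·0.0000 + 0.3833·10.3125] = 3.8756; exercise value = 0.0000 ≤ continuation, so V_u = 3.8756
Node d (S = 87.75): continuation = 1/1.02·[0.6167·10.3125 + 0.3833·62.9625] = 29.8971; exercise value = 32.2500 > continuation, so V_d = 32.2500 (exercise)
Node 0 (S = 135): continuation = 1/1.02·[0.6167·3.8756 + 0.3833·32.2500] = 14.4632; exercise value = 0.0000 ≤ continuation, so V_0 = 14.4632

$14.46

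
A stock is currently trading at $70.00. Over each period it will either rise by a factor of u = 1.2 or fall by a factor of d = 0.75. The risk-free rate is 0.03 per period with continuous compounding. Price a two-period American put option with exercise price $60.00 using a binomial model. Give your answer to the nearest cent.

$2.76

Risk-neutral probability p = (e^0.03 − 0.75)/(1.2 − 0.75) = 0.2805/0.4500 = 0.6232
Terminal stock prices: S_uu = 100.8, S_ud = 63, S_dd = 39.38
Terminal payoffs (K − S): max(-40.8, 0) = 0, max(-3, 0) = 0, max(20.62, 0) = 20.62
Node u (S = 84): continuation = e^(−0.03)·[0.6232·0.0000 + 0.3768·0.0000] = 0.0000; exercise value = 0.0000 ≤ continuation, so V_u = 0.0000
Node d (S = 52.5): continuation = e^(−0.03)·[0.6232·0.0000 + 0.3768·20.6250] = 7.5412; exercise value = 7.5000 ≤ continuation, so V_d = 7.5412
Node 0 (S = 70): continuation = e^(−0.03)·[0.6232·0.0000 + 0.3768·7.5412] = 2.7573; exercise value = 0.0000 ≤ continuation, so V_0 = 2.7573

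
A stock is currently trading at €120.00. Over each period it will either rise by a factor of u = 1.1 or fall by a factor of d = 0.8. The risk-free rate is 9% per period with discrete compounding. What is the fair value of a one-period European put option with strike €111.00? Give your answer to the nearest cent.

Risk-neutral probability p = (1 + 0.09 − 0.8)/(1.1 − 0.8) = 0.2900/0.3000 = 0.9667
Terminal stock prices: S_u = 132, S_d = 96
Terminal payoffs (K − S): max(-21, 0) = 0, max(15, 0) = 15
Node 0 (S = 120): V_0 = 1/1.09·[0.9667·0.0000 + 0.0333·15.0000] = 0.4587

€0.46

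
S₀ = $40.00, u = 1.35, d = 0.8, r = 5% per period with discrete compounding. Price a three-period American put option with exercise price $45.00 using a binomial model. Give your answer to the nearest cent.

$7.97

Risk-neutral probability p = (1 + 0.05 − 0.8)/(1.35 − 0.8) = 0.2500/0.5500 = 0.4545
Terminal stock prices: S_uuu = 98.42, S_uud = 58.32, S_udd = 34.56, S_ddd = 20.48
Terminal payoffs (K − S): max(-53.42, 0) = 0, max(-13.32, 0) = 0, max(10.44, 0) = 10.44, max(24.52, 0) = 24.52
Node uu (S = 72.9): continuation = 1/1.05·[0.4545·0.0000 + 0.5455·0.0000] = 0.0000; exercise value = 0.0000 ≤ continuation, so V_uu = 0.0000
Node ud (S = 43.2): continuation = 1/1.05·[0.4545·0.0000 + 0.5455·10.4400] = 5.4234; exercise value = 1.8000 ≤ continuation, so V_ud = 5.4234
Node dd (S = 25.6): continuation = 1/1.05·[0.4545·10.4400 + 0.5455·24.5200] = 17.2571; exercise value = 19.4000 > continuation, so V_dd = 19.4000 (exercise)
Node u (S = 54): continuation = 1/1.05·[0.4545·0.0000 + 0.5455·5.4234] = 2.8173; exercise value = 0.0000 ≤ continuation, so V_u = 2.8173
Node d (S = 32): continuation = 1/1.05·[0.4545·5.4234 + 0.5455·19.4000] = 12.4257; exercise value = 13.0000 > continuation, so V_d = 13.0000 (exercise)
Node 0 (S = 40): continuation = 1/1.05·[0.4545·2.8173 + 0.5455·13.0000] = 7.9729; exercise value = 5.0000 ≤ continuation, so V_0 = 7.9729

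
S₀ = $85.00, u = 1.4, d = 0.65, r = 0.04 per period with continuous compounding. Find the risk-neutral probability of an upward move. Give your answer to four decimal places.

p = 0.5211

Risk-neutral probability p = (e^0.04 − 0.65)/(1.4 − 0.65) = 0.3908/0.7500 = 0.5211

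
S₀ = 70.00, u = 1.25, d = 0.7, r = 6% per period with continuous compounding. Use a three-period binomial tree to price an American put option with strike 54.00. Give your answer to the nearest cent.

3.48

Risk-neutral probability p = (e^0.06 − 0.7)/(1.25 − 0.7) = 0.3618/0.5500 = 0.6579
Terminal stock prices: S_uuu = 136.7, S_uud = 76.56, S_udd = 42.87, S_ddd = 24.01
Terminal payoffs (K − S): max(-82.72, 0) = 0, max(-22.56, 0) = 0, max(11.13, 0) = 11.13, max(29.99, 0) = 29.99
Node uu (S = 109.4): continuation = e^(−0.06)·[0.6579·0.0000 + 0.3421·0.0000] = 0.0000; exercise value = 0.0000 ≤ continuation, so V_uu = 0.0000
Node ud (S = 61.25): continuation = e^(−0.06)·[0.6579·0.0000 + 0.3421·11.1250] = 3.5844; exercise value = 0.0000 ≤ continuation, so V_ud = 3.5844
Node dd (S = 34.3): continuation = e^(−0.06)·[0.6579·11.1250 + 0.3421·29.9900] = 16.5553; exercise value = 19.7000 > continuation, so V_dd = 19.7000 (exercise)
Node u (S = 87.5): continuation = e^(−0.06)·[0.6579·0.0000 + 0.3421·3.5844] = 1.1549; exercise value = 0.0000 ≤ continuation, so V_u = 1.1549
Node d (S = 49): continuation = e^(−0.06)·[0.6579·3.5844 + 0.3421·19.7000] = 8.5680; exercise value = 5.0000 ≤ continuation, so V_d = 8.5680
Node 0 (S = 70): continuation = e^(−0.06)·[0.6579·1.1549 + 0.3421·8.5680] = 3.4761; exercise value = 0.0000 ≤ continuation, so V_0 = 3.4761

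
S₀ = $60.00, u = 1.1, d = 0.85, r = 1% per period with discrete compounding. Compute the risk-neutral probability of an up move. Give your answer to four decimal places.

p = 0.6400

Risk-neutral probability p = (1 + 0.01 − 0.85)/(1.1 − 0.85) = 0.1600/0.2500 = 0.6400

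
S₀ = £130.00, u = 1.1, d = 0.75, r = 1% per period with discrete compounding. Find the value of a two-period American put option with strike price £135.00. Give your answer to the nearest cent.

£14.74

Risk-neutral probability p = (1 + 0.01 − 0.75)/(1.1 − 0.75) = 0.2600/0.3500 = 0.7429
Terminal stock prices: S_uu = 157.3, S_ud = 107.2, S_dd = 73.12
Terminal payoffs (K − S): max(-22.3, 0) = 0, max(27.75, 0) = 27.75, max(61.88, 0) = 61.88
Node u (S = 143): continuation = 1/1.01·[0.7429·0.0000 + 0.2571·27.7500] = 7.0651; exercise value = 0.0000 ≤ continuation, so V_u = 7.0651
Node d (S = 97.5): continuation = 1/1.01·[0.7429·27.7500 + 0.2571·61.8750] = 36.1634; exercise value = 37.5000 > continuation, so V_d = 37.5000 (exercise)
Node 0 (S = 130): continuation = 1/1.01·[0.7429·7.0651 + 0.2571·37.5000] = 14.7438; exercise value = 5.0000 ≤ continuation, so V_0 = 14.7438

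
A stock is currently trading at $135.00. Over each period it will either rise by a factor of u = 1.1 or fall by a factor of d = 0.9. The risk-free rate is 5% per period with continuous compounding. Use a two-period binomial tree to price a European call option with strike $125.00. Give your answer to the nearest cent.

$22.74

Risk-neutral probability p = (e^0.05 − 0.9)/(1.1 − 0.9) = 0.1513/0.2000 = 0.7564
Terminal stock prices: S_uu = 163.4, S_ud = 133.7, S_dd = 109.4
Terminal payoffs (S − K): max(38.35, 0) = 38.35, max(8.65, 0) = 8.65, max(-15.65, 0) = 0
Node u (S = 148.5): V_u = e^(−0.05)·[0.7564·38.3500 + 0.2436·8.6500] = 29.5963
Node d (S = 121.5): V_d = e^(−0.05)·[0.7564·8.6500 + 0.2436·0.0000] = 6.2234
Node 0 (S = 135): V_0 = e^(−0.05)·[0.7564·29.5963 + 0.2436·6.2234] = 22.7359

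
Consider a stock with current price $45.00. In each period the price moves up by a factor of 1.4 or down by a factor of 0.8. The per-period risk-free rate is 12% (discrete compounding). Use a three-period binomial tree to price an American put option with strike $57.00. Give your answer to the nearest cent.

Risk-neutral probability p = (1 + 0.12 − 0.8)/(1.4 − 0.8) = 0.3200/0.6000 = 0.5333
Terminal stock prices: S_uuu = 123.5, S_uud = 70.56, S_udd = 40.32, S_ddd = 23.04
Terminal payoffs (K − S): max(-66.48, 0) = 0, max(-13.56, 0) = 0, max(16.68, 0) = 16.68, max(33.96, 0) = 33.96
Node uu (S = 88.2): continuation = 1/1.12·[0.5333·0.0000 + 0.4667·0.0000] = 0.0000; exercise value = 0.0000 ≤ continuation, so V_uu = 0.0000
Node ud (S = 50.4): continuation = 1/1.12·[0.5333·0.0000 + 0.4667·16.6800] = 6.9500; exercise value = 6.6000 ≤ continuation, so V_ud = 6.9500
Node dd (S = 28.8): continuation = 1/1.12·[0.5333·16.6800 + 0.4667·33.9600] = 22.0929; exercise value = 28.2000 > continuation, so V_dd = 28.2000 (exercise)
Node u (S = 63): continuation = 1/1.12·[0.5333·0.0000 + 0.4667·6.9500] = 2.8958; exercise value = 0.0000 ≤ continuation, so V_u = 2.8958
Node d (S = 36): continuation = 1/1.12·[0.5333·6.9500 + 0.4667·28.2000] = 15.0595; exercise value = 21.0000 > continuation, so V_d = 21.0000 (exercise)
Node 0 (S = 45): continuation = 1/1.12·[0.5333·2.8958 + 0.4667·21.0000] = 10.1290; exercise value = 12.0000 > continuation, so V_0 = 12.0000 (exercise)

$12.00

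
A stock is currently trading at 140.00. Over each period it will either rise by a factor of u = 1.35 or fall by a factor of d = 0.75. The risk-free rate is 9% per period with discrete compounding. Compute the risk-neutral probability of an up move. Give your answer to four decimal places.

Risk-neutral probability p = (1 + 0.09 − 0.75)/(1.35 − 0.75) = 0.3400/0.6000 = 0.5667

p = 0.5667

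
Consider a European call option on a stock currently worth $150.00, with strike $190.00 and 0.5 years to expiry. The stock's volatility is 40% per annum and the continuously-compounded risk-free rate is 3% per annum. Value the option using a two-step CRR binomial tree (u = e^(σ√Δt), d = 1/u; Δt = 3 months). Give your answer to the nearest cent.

$7.31

CRR parameters: u = e^(σ√Δt) = e^(0.4·√0.25) = 1.2214, d = 1/u = 0.8187
Per-period rate: rΔt = 0.03·0.25 = 0.0075, so R = e^0.0075 = 1.0075
Risk-neutral probability p = (e^0.0075 − 0.8187)/(1.2214 − 0.8187) = 0.1888/0.4027 = 0.4689
Terminal stock prices: S_uu = 223.8, S_ud = 150, S_dd = 100.5
Terminal payoffs (S − K): max(33.77, 0) = 33.77, max(-40, 0) = 0, max(-89.45, 0) = 0
Node u (S = 183.2): V_u = e^(−0.0075)·[0.4689·33.7737 + 0.5311·0.0000] = 15.7169
Node d (S = 122.8): V_d = e^(−0.0075)·[0.4689·0.0000 + 0.5311·0.0000] = 0.0000
Node 0 (S = 150): V_0 = e^(−0.0075)·[0.4689·15.7169 + 0.5311·0.0000] = 7.3140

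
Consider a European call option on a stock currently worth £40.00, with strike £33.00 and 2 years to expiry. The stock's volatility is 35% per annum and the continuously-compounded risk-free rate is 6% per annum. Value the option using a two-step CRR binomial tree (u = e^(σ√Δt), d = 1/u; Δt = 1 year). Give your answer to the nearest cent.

CRR parameters: u = e^(σ√Δt) = e^(0.35·√1) = 1.4191, d = 1/u = 0.7047
Per-period rate: rΔt = 0.06·1 = 0.06, so R = e^0.06 = 1.0618
Risk-neutral probability p = (e^0.06 − 0.7047)/(1.4191 − 0.7047) = 0.3571/0.7144 = 0.4999
Terminal stock prices: S_uu = 80.55, S_ud = 40, S_dd = 19.86
Terminal payoffs (S − K): max(47.55, 0) = 47.55, max(7, 0) = 7, max(-13.14, 0) = 0
Node u (S = 56.76): V_u = e^(−0.06)·[0.4999·47.5501 + 0.5001·7.0000] = 25.6845
Node d (S = 28.19): V_d = e^(−0.06)·[0.4999·7.0000 + 0.5001·0.0000] = 3.2958
Node 0 (S = 40): V_0 = e^(−0.06)·[0.4999·25.6845 + 0.5001·3.2958] = 13.6451

£13.65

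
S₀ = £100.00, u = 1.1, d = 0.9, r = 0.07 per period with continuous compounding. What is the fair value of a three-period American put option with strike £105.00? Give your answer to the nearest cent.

£5.00

Risk-neutral probability p = (e^0.07 − 0.9)/(1.1 − 0.9) = 0.1725/0.2000 = 0.8625
Terminal stock prices: S_uuu = 133.1, S_uud = 108.9, S_udd = 89.1, S_ddd = 72.9
Terminal payoffs (K − S): max(-28.1, 0) = 0, max(-3.9, 0) = 0, max(15.9, 0) = 15.9, max(32.1, 0) = 32.1
Node uu (S = 121): continuation = e^(−0.07)·[0.8625·0.0000 + 0.1375·0.0000] = 0.0000; exercise value = 0.0000 ≤ continuation, so V_uu = 0.0000
Node ud (S = 99): continuation = e^(−0.07)·[0.8625·0.0000 + 0.1375·15.9000] = 2.0378; exercise value = 6.0000 > continuation, so V_ud = 6.0000 (exercise)
Node dd (S = 81): continuation = e^(−0.07)·[0.8625·15.9000 + 0.1375·32.1000] = 16.9014; exercise value = 24.0000 > continuation, so V_dd = 24.0000 (exercise)
Node u (S = 110): continuation = e^(−0.07)·[0.8625·0.0000 + 0.1375·6.0000] = 0.7690; exercise value = 0.0000 ≤ continuation, so V_u = 0.7690
Node d (S = 90): continuation = e^(−0.07)·[0.8625·6.0000 + 0.1375·24.0000] = 7.9014; exercise value = 15.0000 > continuation, so V_d = 15.0000 (exercise)
Node 0 (S = 100): continuation = e^(−0.07)·[0.8625·0.7690 + 0.1375·15.0000] = 2.5409; exercise value = 5.0000 > continuation, so V_0 = 5.0000 (exercise)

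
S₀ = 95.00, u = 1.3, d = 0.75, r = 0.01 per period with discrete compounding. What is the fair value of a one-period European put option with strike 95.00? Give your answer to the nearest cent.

Risk-neutral probability p = (1 + 0.01 − 0.75)/(1.3 − 0.75) = 0.2600/0.5500 = 0.4727
Terminal stock prices: S_u = 123.5, S_d = 71.25
Terminal payoffs (K − S): max(-28.5, 0) = 0, max(23.75, 0) = 23.75
Node 0 (S = 95): V_0 = 1/1.01·[0.4727·0.0000 + 0.5273·23.7500] = 12.3987

12.40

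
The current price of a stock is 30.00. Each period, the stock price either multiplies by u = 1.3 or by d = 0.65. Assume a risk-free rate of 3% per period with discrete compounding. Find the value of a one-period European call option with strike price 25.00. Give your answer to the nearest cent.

Risk-neutral probability p = (1 + 0.03 − 0.65)/(1.3 − 0.65) = 0.3800/0.6500 = 0.5846
Terminal stock prices: S_u = 39, S_d = 19.5
Terminal payoffs (S − K): max(14, 0) = 14, max(-5.5, 0) = 0
Node 0 (S = 30): V_0 = 1/1.03·[0.5846·14.0000 + 0.4154·0.0000] = 7.9462

7.95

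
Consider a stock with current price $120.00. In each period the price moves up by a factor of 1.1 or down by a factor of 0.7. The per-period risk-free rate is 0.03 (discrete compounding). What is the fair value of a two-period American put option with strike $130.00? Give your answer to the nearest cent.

$12.93

Risk-neutral probability p = (1 + 0.03 − 0.7)/(1.1 − 0.7) = 0.3300/0.4000 = 0.8250
Terminal stock prices: S_uu = 145.2, S_ud = 92.4, S_dd = 58.8
Terminal payoffs (K − S): max(-15.2, 0) = 0, max(37.6, 0) = 37.6, max(71.2, 0) = 71.2
Node u (S = 132): continuation = 1/1.03·[0.8250·0.0000 + 0.1750·37.6000] = 6.3883; exercise value = 0.0000 ≤ continuation, so V_u = 6.3883
Node d (S = 84): continuation = 1/1.03·[0.8250·37.6000 + 0.1750·71.2000] = 42.2136; exercise value = 46.0000 > continuation, so V_d = 46.0000 (exercise)
Node 0 (S = 120): continuation = 1/1.03·[0.8250·6.3883 + 0.1750·46.0000] = 12.9324; exercise value = 10.0000 ≤ continuation, so V_0 = 12.9324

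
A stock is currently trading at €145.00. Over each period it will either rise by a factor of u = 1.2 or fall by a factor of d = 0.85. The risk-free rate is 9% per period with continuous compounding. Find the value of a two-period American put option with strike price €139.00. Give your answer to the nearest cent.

Risk-neutral probability p = (e^0.09 − 0.85)/(1.2 − 0.85) = 0.2442/0.3500 = 0.6976
Terminal stock prices: S_uu = 208.8, S_ud = 147.9, S_dd = 104.8
Terminal payoffs (K − S): max(-69.8, 0) = 0, max(-8.9, 0) = 0, max(34.24, 0) = 34.24
Node u (S = 174): continuation = e^(−0.09)·[0.6976·0.0000 + 0.3024·0.0000] = 0.0000; exercise value = 0.0000 ≤ continuation, so V_u = 0.0000
Node d (S = 123.2): continuation = e^(−0.09)·[0.6976·0.0000 + 0.3024·34.2375] = 9.4610; exercise value = 15.7500 > continuation, so V_d = 15.7500 (exercise)
Node 0 (S = 145): continuation = e^(−0.09)·[0.6976·0.0000 + 0.3024·15.7500] = 4.3523; exercise value = 0.0000 ≤ continuation, so V_0 = 4.3523

€4.35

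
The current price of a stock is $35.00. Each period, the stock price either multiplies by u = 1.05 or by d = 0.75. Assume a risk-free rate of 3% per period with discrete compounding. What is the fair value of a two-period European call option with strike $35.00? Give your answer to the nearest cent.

$2.95

Risk-neutral probability p = (1 + 0.03 − 0.75)/(1.05 − 0.75) = 0.2800/0.3000 = 0.9333
Terminal stock prices: S_uu = 38.59, S_ud = 27.56, S_dd = 19.69
Terminal payoffs (S − K): max(3.587, 0) = 3.587, max(-7.438, 0) = 0, max(-15.31, 0) = 0
Node u (S = 36.75): V_u = 1/1.03·[0.9333·3.5875 + 0.0667·0.0000] = 3.2508
Node d (S = 26.25): V_d = 1/1.03·[0.9333·0.0000 + 0.0667·0.0000] = 0.0000
Node 0 (S = 35): V_0 = 1/1.03·[0.9333·3.2508 + 0.0667·0.0000] = 2.9457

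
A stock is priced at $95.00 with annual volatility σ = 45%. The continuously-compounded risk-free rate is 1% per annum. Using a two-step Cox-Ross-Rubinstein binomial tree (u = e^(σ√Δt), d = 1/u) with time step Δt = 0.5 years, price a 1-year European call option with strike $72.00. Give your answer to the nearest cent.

CRR parameters: u = e^(σ√Δt) = e^(0.45·√0.5) = 1.3746, d = 1/u = 0.7275
Per-period rate: rΔt = 0.01·0.5 = 0.005, so R = e^0.005 = 1.0050
Risk-neutral probability p = (e^0.005 − 0.7275)/(1.3746 − 0.7275) = 0.2776/0.6472 = 0.4289
Terminal stock prices: S_uu = 179.5, S_ud = 95, S_dd = 50.27
Terminal payoffs (S − K): max(107.5, 0) = 107.5, max(23, 0) = 23, max(-21.73, 0) = 0
Node u (S = 130.6): V_u = e^(−0.005)·[0.4289·107.5176 + 0.5711·23.0000] = 58.9507
Node d (S = 69.11): V_d = e^(−0.005)·[0.4289·23.0000 + 0.5711·0.0000] = 9.8146
Node 0 (S = 95): V_0 = e^(−0.005)·[0.4289·58.9507 + 0.5711·9.8146] = 30.7331

$30.73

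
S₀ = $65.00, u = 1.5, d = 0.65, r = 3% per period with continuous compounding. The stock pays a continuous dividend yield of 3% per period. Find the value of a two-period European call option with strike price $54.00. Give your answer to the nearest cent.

Per-period risk-free factor R = e^0.03 = 1.0305; dividend-adjusted growth = e^(0.03−0.03) = 1.0000.
Risk-neutral probability p = (1.0000 − 0.65)/(1.5 − 0.65) = 0.3500/0.8500 = 0.4118
Terminal stock prices: S_uu = 146.2, S_ud = 63.38, S_dd = 27.46
Terminal payoffs (S − K): max(92.25, 0) = 92.25, max(9.375, 0) = 9.375, max(-26.54, 0) = 0
Node u (S = 97.5): V_u = e^(−0.03)·[0.4118·92.2500 + 0.5882·9.3750] = 42.2144
Node d (S = 42.25): V_d = e^(−0.03)·[0.4118·9.3750 + 0.5882·0.0000] = 3.7462
Node 0 (S = 65): V_0 = e^(−0.03)·[0.4118·42.2144 + 0.5882·3.7462] = 19.0072

$19.01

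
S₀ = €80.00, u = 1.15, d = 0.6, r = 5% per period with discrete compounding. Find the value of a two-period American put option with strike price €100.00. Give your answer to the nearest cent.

€20.00

Risk-neutral probability p = (1 + 0.05 − 0.6)/(1.15 − 0.6) = 0.4500/0.5500 = 0.8182
Terminal stock prices: S_uu = 105.8, S_ud = 55.2, S_dd = 28.8
Terminal payoffs (K − S): max(-5.8, 0) = 0, max(44.8, 0) = 44.8, max(71.2, 0) = 71.2
Node u (S = 92): continuation = 1/1.05·[0.8182·0.0000 + 0.1818·44.8000] = 7.7576; exercise value = 8.0000 > continuation, so V_u = 8.0000 (exercise)
Node d (S = 48): continuation = 1/1.05·[0.8182·44.8000 + 0.1818·71.2000] = 47.2381; exercise value = 52.0000 > continuation, so V_d = 52.0000 (exercise)
Node 0 (S = 80): continuation = 1/1.05·[0.8182·8.0000 + 0.1818·52.0000] = 15.2381; exercise value = 20.0000 > continuation, so V_0 = 20.0000 (exercise)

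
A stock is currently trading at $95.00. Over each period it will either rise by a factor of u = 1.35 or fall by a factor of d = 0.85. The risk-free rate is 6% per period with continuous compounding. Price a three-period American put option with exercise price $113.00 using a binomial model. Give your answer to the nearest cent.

Risk-neutral probability p = (e^0.06 − 0.85)/(1.35 − 0.85) = 0.2118/0.5000 = 0.4237
Terminal stock prices: S_uuu = 233.7, S_uud = 147.2, S_udd = 92.66, S_ddd = 58.34
Terminal payoffs (K − S): max(-120.7, 0) = 0, max(-34.17, 0) = 0, max(20.34, 0) = 20.34, max(54.66, 0) = 54.66
Node uu (S = 173.1): continuation = e^(−0.06)·[0.4237·0.0000 + 0.5763·0.0000] = 0.0000; exercise value = 0.0000 ≤ continuation, so V_uu = 0.0000
Node ud (S = 109): continuation = e^(−0.06)·[0.4237·0.0000 + 0.5763·20.3394] = 11.0395; exercise value = 3.9875 ≤ continuation, so V_ud = 11.0395
Node dd (S = 68.64): continuation = e^(−0.06)·[0.4237·20.3394 + 0.5763·54.6581] = 37.7819; exercise value = 44.3625 > continuation, so V_dd = 44.3625 (exercise)
Node u (S = 128.2): continuation = e^(−0.06)·[0.4237·0.0000 + 0.5763·11.0395] = 5.9918; exercise value = 0.0000 ≤ continuation, so V_u = 5.9918
Node d (S = 80.75): continuation = e^(−0.06)·[0.4237·11.0395 + 0.5763·44.3625] = 28.4831; exercise value = 32.2500 > continuation, so V_d = 32.2500 (exercise)
Node 0 (S = 95): continuation = e^(−0.06)·[0.4237·5.9918 + 0.5763·32.2500] = 19.8949; exercise value = 18.0000 ≤ continuation, so V_0 = 19.8949

$19.89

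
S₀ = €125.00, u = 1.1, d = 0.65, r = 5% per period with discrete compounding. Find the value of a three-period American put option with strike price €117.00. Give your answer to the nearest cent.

Risk-neutral probability p = (1 + 0.05 − 0.65)/(1.1 − 0.65) = 0.4000/0.4500 = 0.8889
Terminal stock prices: S_uuu = 166.4, S_uud = 98.31, S_udd = 58.09, S_ddd = 34.33
Terminal payoffs (K − S): max(-49.38, 0) = 0, max(18.69, 0) = 18.69, max(58.91, 0) = 58.91, max(82.67, 0) = 82.67
Node uu (S = 151.3): continuation = 1/1.05·[0.8889·0.0000 + 0.1111·18.6875] = 1.9775; exercise value = 0.0000 ≤ continuation, so V_uu = 1.9775
Node ud (S = 89.38): continuation = 1/1.05·[0.8889·18.6875 + 0.1111·58.9062] = 22.0536; exercise value = 27.6250 > continuation, so V_ud = 27.6250 (exercise)
Node dd (S = 52.81): continuation = 1/1.05·[0.8889·58.9062 + 0.1111·82.6719] = 58.6161; exercise value = 64.1875 > continuation, so V_dd = 64.1875 (exercise)
Node u (S = 137.5): continuation = 1/1.05·[0.8889·1.9775 + 0.1111·27.6250] = 4.5974; exercise value = 0.0000 ≤ continuation, so V_u = 4.5974
Node d (S = 81.25): continuation = 1/1.05·[0.8889·27.6250 + 0.1111·64.1875] = 30.1786; exercise value = 35.7500 > continuation, so V_d = 35.7500 (exercise)
Node 0 (S = 125): continuation = 1/1.05·[0.8889·4.5974 + 0.1111·35.7500] = 7.6750; exercise value = 0.0000 ≤ continuation, so V_0 = 7.6750

€7.68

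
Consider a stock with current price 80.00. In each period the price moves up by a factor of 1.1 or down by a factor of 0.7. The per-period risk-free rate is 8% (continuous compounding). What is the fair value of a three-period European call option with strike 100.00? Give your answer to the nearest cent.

Risk-neutral probability p = (e^0.08 − 0.7)/(1.1 − 0.7) = 0.3833/0.4000 = 0.9582
Terminal stock prices: S_uuu = 106.5, S_uud = 67.76, S_udd = 43.12, S_ddd = 27.44
Terminal payoffs (S − K): max(6.48, 0) = 6.48, max(-32.24, 0) = 0, max(-56.88, 0) = 0, max(-72.56, 0) = 0
Node uu (S = 96.8): V_uu = e^(−0.08)·[0.9582·6.4800 + 0.0418·0.0000] = 5.7319
Node ud (S = 61.6): V_ud = e^(−0.08)·[0.9582·0.0000 + 0.0418·0.0000] = 0.0000
Node dd (S = 39.2): V_dd = e^(−0.08)·[0.9582·0.0000 + 0.0418·0.0000] = 0.0000
Node u (S = 88): V_u = e^(−0.08)·[0.9582·5.7319 + 0.0418·0.0000] = 5.0701
Node d (S = 56): V_d = e^(−0.08)·[0.9582·0.0000 + 0.0418·0.0000] = 0.0000
Node 0 (S = 80): V_0 = e^(−0.08)·[0.9582·5.0701 + 0.0418·0.0000] = 4.4847

4.48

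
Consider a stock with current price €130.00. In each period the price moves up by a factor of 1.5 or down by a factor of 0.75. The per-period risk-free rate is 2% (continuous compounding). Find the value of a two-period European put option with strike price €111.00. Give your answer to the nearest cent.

Risk-neutral probability p = (e^0.02 − 0.75)/(1.5 − 0.75) = 0.2702/0.7500 = 0.3603
Terminal stock prices: S_uu = 292.5, S_ud = 146.2, S_dd = 73.12
Terminal payoffs (K − S): max(-181.5, 0) = 0, max(-35.25, 0) = 0, max(37.88, 0) = 37.88
Node u (S = 195): V_u = e^(−0.02)·[0.3603·0.0000 + 0.6397·0.0000] = 0.0000
Node d (S = 97.5): V_d = e^(−0.02)·[0.3603·0.0000 + 0.6397·37.8750] = 23.7500
Node 0 (S = 130): V_0 = e^(−0.02)·[0.3603·0.0000 + 0.6397·23.7500] = 14.8928

€14.89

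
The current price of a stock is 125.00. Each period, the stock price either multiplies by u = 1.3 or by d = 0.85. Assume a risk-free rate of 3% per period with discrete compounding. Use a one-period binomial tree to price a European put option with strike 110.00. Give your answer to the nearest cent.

Risk-neutral probability p = (1 + 0.03 − 0.85)/(1.3 − 0.85) = 0.1800/0.4500 = 0.4000
Terminal stock prices: S_u = 162.5, S_d = 106.2
Terminal payoffs (K − S): max(-52.5, 0) = 0, max(3.75, 0) = 3.75
Node 0 (S = 125): V_0 = 1/1.03·[0.4000·0.0000 + 0.6000·3.7500] = 2.1845

2.18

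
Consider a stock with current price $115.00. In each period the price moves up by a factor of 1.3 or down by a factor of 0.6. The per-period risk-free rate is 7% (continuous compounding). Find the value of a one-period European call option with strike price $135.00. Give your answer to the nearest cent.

$9.13

Risk-neutral probability p = (e^0.07 − 0.6)/(1.3 − 0.6) = 0.4725/0.7000 = 0.6750
Terminal stock prices: S_u = 149.5, S_d = 69
Terminal payoffs (S − K): max(14.5, 0) = 14.5, max(-66, 0) = 0
Node 0 (S = 115): V_0 = e^(−0.07)·[0.6750·14.5000 + 0.3250·0.0000] = 9.1260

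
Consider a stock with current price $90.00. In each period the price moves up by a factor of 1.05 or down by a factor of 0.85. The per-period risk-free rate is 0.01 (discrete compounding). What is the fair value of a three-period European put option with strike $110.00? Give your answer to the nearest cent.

$16.76

Risk-neutral probability p = (1 + 0.01 − 0.85)/(1.05 − 0.85) = 0.1600/0.2000 = 0.8000
Terminal stock prices: S_uuu = 104.2, S_uud = 84.34, S_udd = 68.28, S_ddd = 55.27
Terminal payoffs (K − S): max(5.814, 0) = 5.814, max(25.66, 0) = 25.66, max(41.72, 0) = 41.72, max(54.73, 0) = 54.73
Node uu (S = 99.23): V_uu = 1/1.01·[0.8000·5.8137 + 0.2000·25.6587] = 9.6859
Node ud (S = 80.33): V_ud = 1/1.01·[0.8000·25.6587 + 0.2000·41.7238] = 28.5859
Node dd (S = 65.02): V_dd = 1/1.01·[0.8000·41.7238 + 0.2000·54.7288] = 43.8859
Node u (S = 94.5): V_u = 1/1.01·[0.8000·9.6859 + 0.2000·28.5859] = 13.3326
Node d (S = 76.5): V_d = 1/1.01·[0.8000·28.5859 + 0.2000·43.8859] = 31.3326
Node 0 (S = 90): V_0 = 1/1.01·[0.8000·13.3326 + 0.2000·31.3326] = 16.7649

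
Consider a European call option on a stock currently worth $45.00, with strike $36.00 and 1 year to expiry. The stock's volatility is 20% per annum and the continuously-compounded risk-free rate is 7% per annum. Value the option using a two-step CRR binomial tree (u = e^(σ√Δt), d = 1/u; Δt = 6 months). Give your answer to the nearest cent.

$11.76

CRR parameters: u = e^(σ√Δt) = e^(0.2·√0.5) = 1.1519, d = 1/u = 0.8681
Per-period rate: rΔt = 0.07·0.5 = 0.035, so R = e^0.035 = 1.0356
Risk-neutral probability p = (e^0.035 − 0.8681)/(1.1519 − 0.8681) = 0.1675/0.2838 = 0.5902
Terminal stock prices: S_uu = 59.71, S_ud = 45, S_dd = 33.91
Terminal payoffs (S − K): max(23.71, 0) = 23.71, max(9, 0) = 9, max(-2.086, 0) = 0
Node u (S = 51.84): V_u = e^(−0.035)·[0.5902·23.7103 + 0.4098·9.0000] = 17.0742
Node d (S = 39.07): V_d = e^(−0.035)·[0.5902·9.0000 + 0.4098·0.0000] = 5.1293
Node 0 (S = 45): V_0 = e^(−0.035)·[0.5902·17.0742 + 0.4098·5.1293] = 11.7605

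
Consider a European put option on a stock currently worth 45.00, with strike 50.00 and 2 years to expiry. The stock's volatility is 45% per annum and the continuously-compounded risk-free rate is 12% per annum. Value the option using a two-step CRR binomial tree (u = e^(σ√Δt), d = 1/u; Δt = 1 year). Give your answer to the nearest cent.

7.56

CRR parameters: u = e^(σ√Δt) = e^(0.45·√1) = 1.5683, d = 1/u = 0.6376
Per-period rate: rΔt = 0.12·1 = 0.12, so R = e^0.12 = 1.1275
Risk-neutral probability p = (e^0.12 − 0.6376)/(1.5683 − 0.6376) = 0.4899/0.9307 = 0.5264
Terminal stock prices: S_uu = 110.7, S_ud = 45, S_dd = 18.3
Terminal payoffs (K − S): max(-60.68, 0) = 0, max(5, 0) = 5, max(31.7, 0) = 31.7
Node u (S = 70.57): V_u = e^(−0.12)·[0.5264·0.0000 + 0.4736·5.0000] = 2.1004
Node d (S = 28.69): V_d = e^(−0.12)·[0.5264·5.0000 + 0.4736·31.7044] = 15.6528
Node 0 (S = 45): V_0 = e^(−0.12)·[0.5264·2.1004 + 0.4736·15.6528] = 7.5561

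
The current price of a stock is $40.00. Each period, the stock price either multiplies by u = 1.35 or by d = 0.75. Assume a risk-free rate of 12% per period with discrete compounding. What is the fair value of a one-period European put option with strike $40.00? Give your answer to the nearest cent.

Risk-neutral probability p = (1 + 0.12 − 0.75)/(1.35 − 0.75) = 0.3700/0.6000 = 0.6167
Terminal stock prices: S_u = 54, S_d = 30
Terminal payoffs (K − S): max(-14, 0) = 0, max(10, 0) = 10
Node 0 (S = 40): V_0 = 1/1.12·[0.6167·0.0000 + 0.3833·10.0000] = 3.4226

$3.42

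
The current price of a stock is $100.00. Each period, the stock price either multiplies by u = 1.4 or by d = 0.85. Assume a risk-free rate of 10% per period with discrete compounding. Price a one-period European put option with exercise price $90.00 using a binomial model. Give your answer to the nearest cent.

Risk-neutral probability p = (1 + 0.1 − 0.85)/(1.4 − 0.85) = 0.2500/0.5500 = 0.4545
Terminal stock prices: S_u = 140, S_d = 85
Terminal payoffs (K − S): max(-50, 0) = 0, max(5, 0) = 5
Node 0 (S = 100): V_0 = 1/1.1·[0.4545·0.0000 + 0.5455·5.0000] = 2.4793

$2.48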